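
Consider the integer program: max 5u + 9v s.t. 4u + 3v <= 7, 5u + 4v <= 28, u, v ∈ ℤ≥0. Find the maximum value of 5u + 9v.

18

Relaxing integrality, the LP optimum is 21.00 at (u,v) = (0, 2.33), which is not an integer point.
(u,v)=(0,2) is feasible, giving 18.
(u,v)=(1,1) is feasible, giving 14.
(u,v)=(0,1) is feasible, giving 9.
The best lattice point is (0,2), giving 18.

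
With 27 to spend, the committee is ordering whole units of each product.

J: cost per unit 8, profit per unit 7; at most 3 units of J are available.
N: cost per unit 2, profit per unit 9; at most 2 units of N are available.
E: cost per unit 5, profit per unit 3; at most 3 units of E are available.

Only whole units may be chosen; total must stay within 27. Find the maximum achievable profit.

2×J, 2×N, and 1×E: cost 25 ≤ 27, profit 2·7 + 2·9 + 1·3 = 35.
1×J, 2×N, and 3×E: cost 27 ≤ 27, profit 1·7 + 2·9 + 3·3 = 34.
Best is 35.

35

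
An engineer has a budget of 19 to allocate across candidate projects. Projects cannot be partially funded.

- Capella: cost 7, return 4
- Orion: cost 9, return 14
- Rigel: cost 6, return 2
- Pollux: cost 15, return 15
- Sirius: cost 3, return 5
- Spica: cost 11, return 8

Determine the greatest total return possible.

23

Treat it as a binary knapsack problem.
Allowing fractional choices, the relaxed optimum would be about 26.0, but projects are indivisible.
Orion + Rigel + Sirius: cost 9 + 6 + 3 = 18 ≤ 19, return 14 + 2 + 5 = 21.
Pollux + Sirius: cost 15 + 3 = 18 ≤ 19, return 15 + 5 = 20.
Capella + Orion + Sirius: cost 7 + 9 + 3 = 19 ≤ 19, return 4 + 14 + 5 = 23.
Best is Capella, Orion, and Sirius with total return 23.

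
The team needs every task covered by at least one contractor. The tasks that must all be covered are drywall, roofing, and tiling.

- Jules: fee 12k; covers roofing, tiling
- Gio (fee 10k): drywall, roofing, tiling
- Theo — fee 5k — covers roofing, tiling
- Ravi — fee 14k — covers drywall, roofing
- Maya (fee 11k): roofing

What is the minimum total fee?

The greedy cost-per-new-task heuristic would pick Theo and Gio for 15, but a cheaper cover exists.
Gio alone covers drywall, roofing, tiling — every task.
Total fee: 10.
No cover costs less than 10.

10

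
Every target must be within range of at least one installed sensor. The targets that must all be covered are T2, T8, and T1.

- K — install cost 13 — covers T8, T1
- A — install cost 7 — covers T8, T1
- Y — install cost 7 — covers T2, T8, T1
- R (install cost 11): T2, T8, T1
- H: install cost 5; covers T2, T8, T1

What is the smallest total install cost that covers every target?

H alone covers T2, T8, T1 — every target.
Total install cost: 5.
No cover costs less than 5.

5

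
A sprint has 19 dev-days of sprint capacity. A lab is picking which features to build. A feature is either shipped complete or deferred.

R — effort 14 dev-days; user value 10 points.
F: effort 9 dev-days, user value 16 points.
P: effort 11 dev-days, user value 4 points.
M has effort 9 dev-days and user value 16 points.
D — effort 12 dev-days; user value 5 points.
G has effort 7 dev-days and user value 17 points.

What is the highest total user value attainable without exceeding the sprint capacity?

33

Take F and G: effort 9 + 7 = 16 ≤ 19, user value 16 + 17 = 33.
No feasible combination exceeds this.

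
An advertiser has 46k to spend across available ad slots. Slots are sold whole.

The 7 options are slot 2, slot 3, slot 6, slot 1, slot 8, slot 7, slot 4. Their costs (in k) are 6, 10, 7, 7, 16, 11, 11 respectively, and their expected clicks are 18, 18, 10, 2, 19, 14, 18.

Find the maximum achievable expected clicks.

slot 2 + slot 3 + slot 6 + slot 7 + slot 4: cost 6 + 10 + 7 + 11 + 11 = 45 ≤ 46, expected clicks 18 + 18 + 10 + 14 + 18 = 78.
slot 2 + slot 3 + slot 8 + slot 4: cost 6 + 10 + 16 + 11 = 43 ≤ 46, expected clicks 18 + 18 + 19 + 18 = 73.
slot 2 + slot 3 + slot 1 + slot 7 + slot 4: cost 6 + 10 + 7 + 11 + 11 = 45 ≤ 46, expected clicks 18 + 18 + 2 + 14 + 18 = 70.
Best is slot 2, slot 3, slot 6, slot 7, and slot 4 with total expected clicks 78.

78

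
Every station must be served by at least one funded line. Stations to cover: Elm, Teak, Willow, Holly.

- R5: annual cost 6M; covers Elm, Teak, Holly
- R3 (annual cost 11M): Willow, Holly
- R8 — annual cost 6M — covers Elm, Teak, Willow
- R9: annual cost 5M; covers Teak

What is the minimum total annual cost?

Choose R5 and R8: together they cover Elm, Teak, Willow, Holly — every station.
Total annual cost: 6 + 6 = 12.
No cover costs less than 12.

12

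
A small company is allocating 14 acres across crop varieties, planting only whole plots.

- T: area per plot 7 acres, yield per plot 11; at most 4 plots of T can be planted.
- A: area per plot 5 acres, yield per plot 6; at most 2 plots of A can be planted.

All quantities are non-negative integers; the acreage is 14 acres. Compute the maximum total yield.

22

This is a bounded integer knapsack.
2×T: area 14 ≤ 14, yield 2·11 = 22.
1×T and 1×A: area 12 ≤ 14, yield 1·11 + 1·6 = 17.
Best is 22.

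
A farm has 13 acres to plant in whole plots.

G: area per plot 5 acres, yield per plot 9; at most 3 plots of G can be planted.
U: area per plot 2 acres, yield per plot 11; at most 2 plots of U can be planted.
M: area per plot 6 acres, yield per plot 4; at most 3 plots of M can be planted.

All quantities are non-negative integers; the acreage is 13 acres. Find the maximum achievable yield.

U has the best ratio (11/2); taking only U gives at most 2×11 = 22 (stopped by the supply cap of 2).
Mixing does better — 1×G and 2×U: area 9 ≤ 13, yield 1·9 + 2·11 = 31.

31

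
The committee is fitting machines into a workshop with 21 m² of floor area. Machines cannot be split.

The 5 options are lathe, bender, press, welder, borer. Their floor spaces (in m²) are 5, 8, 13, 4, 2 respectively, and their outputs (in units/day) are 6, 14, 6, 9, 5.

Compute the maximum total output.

Allowing fractional choices, the relaxed optimum would be about 34.9, but machines are indivisible.
bender + welder + borer: floor space 8 + 4 + 2 = 14 ≤ 21, output 14 + 9 + 5 = 28.
lathe + bender + welder: floor space 5 + 8 + 4 = 17 ≤ 21, output 6 + 14 + 9 = 29.
lathe + bender + welder + borer: floor space 5 + 8 + 4 + 2 = 19 ≤ 21, output 6 + 14 + 9 + 5 = 34.
Best is lathe, bender, welder, and borer with total output 34.

34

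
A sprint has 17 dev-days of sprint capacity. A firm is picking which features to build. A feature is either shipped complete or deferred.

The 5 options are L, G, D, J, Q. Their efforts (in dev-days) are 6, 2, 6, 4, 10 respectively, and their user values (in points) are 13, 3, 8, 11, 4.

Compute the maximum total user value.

L + G + J: effort 6 + 2 + 4 = 12 ≤ 17, user value 13 + 3 + 11 = 27.
L + D + J: effort 6 + 6 + 4 = 16 ≤ 17, user value 13 + 8 + 11 = 32.
Best is L, D, and J with total user value 32.

32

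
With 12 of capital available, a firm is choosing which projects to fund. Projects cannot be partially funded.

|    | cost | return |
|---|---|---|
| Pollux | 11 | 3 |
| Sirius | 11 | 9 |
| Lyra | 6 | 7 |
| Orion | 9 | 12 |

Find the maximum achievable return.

12

This is an integer program with binary decision variables.
Allowing fractional choices, the relaxed optimum would be about 15.5, but projects are indivisible.
Sirius: cost 11 ≤ 12, return 9.
Orion: cost 9 ≤ 12, return 12.
Best is Orion with total return 12.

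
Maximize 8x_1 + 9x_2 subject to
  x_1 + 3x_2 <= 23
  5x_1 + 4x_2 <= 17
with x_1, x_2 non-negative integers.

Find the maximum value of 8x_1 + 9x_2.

The continuous relaxation peaks at (0, 4.25) with value 38.25; rounding to a feasible lattice point costs some objective.
(x_1,x_2)=(0,4): 1·0+3·4=12≤23, 5·0+4·4=16≤17, objective 36.
(x_1,x_2)=(1,3): 1·1+3·3=10≤23, 5·1+4·3=17≤17, objective 35.
No feasible integer point exceeds 36.

36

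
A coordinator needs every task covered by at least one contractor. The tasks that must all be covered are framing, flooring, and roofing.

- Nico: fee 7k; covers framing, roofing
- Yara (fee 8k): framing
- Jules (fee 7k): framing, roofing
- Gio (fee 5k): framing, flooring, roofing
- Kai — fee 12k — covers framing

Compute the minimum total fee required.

5

Gio alone covers framing, flooring, roofing — every task.
Total fee: 5.
No cover costs less than 5.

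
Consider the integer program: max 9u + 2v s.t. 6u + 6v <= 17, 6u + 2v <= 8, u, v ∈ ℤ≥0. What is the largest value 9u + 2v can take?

(u,v)=(1,1) is feasible, giving 11.
(u,v)=(1,0) is feasible, giving 9.
(u,v)=(0,2) is feasible, giving 4.
(u,v)=(0,1) is feasible, giving 2.
The best lattice point is (1,1), giving 11.

11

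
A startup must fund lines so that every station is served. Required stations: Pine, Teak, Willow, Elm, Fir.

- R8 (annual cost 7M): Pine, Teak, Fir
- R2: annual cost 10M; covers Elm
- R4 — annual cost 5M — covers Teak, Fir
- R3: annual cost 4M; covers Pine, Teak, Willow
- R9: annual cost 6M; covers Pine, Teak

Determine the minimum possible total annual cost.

Choose R2, R4, and R3: together they cover Pine, Teak, Willow, Elm, Fir — every station.
Total annual cost: 10 + 5 + 4 = 19.
No cover costs less than 19.

19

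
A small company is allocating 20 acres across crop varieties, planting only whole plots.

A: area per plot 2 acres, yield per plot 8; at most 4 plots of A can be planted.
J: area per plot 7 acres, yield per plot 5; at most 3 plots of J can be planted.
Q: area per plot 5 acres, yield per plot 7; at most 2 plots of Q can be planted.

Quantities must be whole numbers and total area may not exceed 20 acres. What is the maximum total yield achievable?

4×A and 2×Q: area 18 ≤ 20, yield 4·8 + 2·7 = 46.
4×A, 1×J, and 1×Q: area 20 ≤ 20, yield 4·8 + 1·5 + 1·7 = 44.
Best is 46.

46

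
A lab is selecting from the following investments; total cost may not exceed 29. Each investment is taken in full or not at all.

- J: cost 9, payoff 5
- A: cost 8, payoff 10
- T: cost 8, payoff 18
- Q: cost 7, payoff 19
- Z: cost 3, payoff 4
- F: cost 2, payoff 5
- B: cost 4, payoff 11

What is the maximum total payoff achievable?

63

This is an integer program with binary decision variables.
T + Q + Z + F + B: cost 8 + 7 + 3 + 2 + 4 = 24 ≤ 29, payoff 18 + 19 + 4 + 5 + 11 = 57.
A + T + Q + B: cost 8 + 8 + 7 + 4 = 27 ≤ 29, payoff 10 + 18 + 19 + 11 = 58.
A + T + Q + F + B: cost 8 + 8 + 7 + 2 + 4 = 29 ≤ 29, payoff 10 + 18 + 19 + 5 + 11 = 63.
Best is A, T, Q, F, and B with total payoff 63.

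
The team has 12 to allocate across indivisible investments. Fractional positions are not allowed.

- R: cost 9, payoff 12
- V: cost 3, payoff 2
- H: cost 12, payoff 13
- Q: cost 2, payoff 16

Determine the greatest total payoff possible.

28

Take R and Q: cost 9 + 2 = 11 ≤ 12, payoff 12 + 16 = 28.
No other feasible combination does better.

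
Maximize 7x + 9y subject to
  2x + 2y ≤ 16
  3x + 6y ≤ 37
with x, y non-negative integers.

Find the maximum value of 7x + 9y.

The continuous relaxation peaks at (3.67, 4.33) with value 64.67; rounding to a feasible lattice point costs some objective.
(x,y)=(4,4): 2·4+2·4=16≤16, 3·4+6·4=36≤37, objective 64.
(x,y)=(5,3): 2·5+2·3=16≤16, 3·5+6·3=33≤37, objective 62.
(x,y)=(2,5): 2·2+2·5=14≤16, 3·2+6·5=36≤37, objective 59.
The best lattice point is (4,4), giving 64.

64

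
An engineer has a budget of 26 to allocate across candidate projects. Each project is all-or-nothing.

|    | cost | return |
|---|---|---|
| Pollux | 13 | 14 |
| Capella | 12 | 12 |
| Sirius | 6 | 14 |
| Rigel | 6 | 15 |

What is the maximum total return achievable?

43

This is a 0-1 knapsack instance.
Allowing fractional choices, the relaxed optimum would be about 44.0, but projects are indivisible.
Pollux + Sirius + Rigel: cost 13 + 6 + 6 = 25 ≤ 26, return 14 + 14 + 15 = 43.
Sirius + Rigel: cost 6 + 6 = 12 ≤ 26, return 14 + 15 = 29.
Capella + Sirius + Rigel: cost 12 + 6 + 6 = 24 ≤ 26, return 12 + 14 + 15 = 41.
Best is Pollux, Sirius, and Rigel with total return 43.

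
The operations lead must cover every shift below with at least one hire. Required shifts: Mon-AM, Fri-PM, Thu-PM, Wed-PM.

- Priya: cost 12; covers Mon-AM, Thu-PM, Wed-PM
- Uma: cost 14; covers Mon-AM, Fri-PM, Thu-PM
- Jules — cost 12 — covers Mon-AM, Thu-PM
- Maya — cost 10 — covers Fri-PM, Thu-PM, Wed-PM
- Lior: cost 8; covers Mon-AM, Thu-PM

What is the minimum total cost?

18

Choose Maya and Lior: together they cover Mon-AM, Fri-PM, Thu-PM, Wed-PM — every shift.
Total cost: 10 + 8 = 18.
No cover costs less than 18.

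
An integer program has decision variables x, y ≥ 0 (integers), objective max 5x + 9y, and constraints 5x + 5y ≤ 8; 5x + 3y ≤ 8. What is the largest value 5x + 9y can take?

9

The continuous relaxation peaks at (0, 1.6) with value 14.40; rounding to a feasible lattice point costs some objective.
(x,y)=(0,1): 5·0+5·1=5≤8, 5·0+3·1=3≤8, objective 9.
(x,y)=(1,0): 5·1+5·0=5≤8, 5·1+3·0=5≤8, objective 5.
(x,y)=(0,0): 5·0+5·0=0≤8, 5·0+3·0=0≤8, objective 0.
Maximum is 9 at (x,y)=(0,1).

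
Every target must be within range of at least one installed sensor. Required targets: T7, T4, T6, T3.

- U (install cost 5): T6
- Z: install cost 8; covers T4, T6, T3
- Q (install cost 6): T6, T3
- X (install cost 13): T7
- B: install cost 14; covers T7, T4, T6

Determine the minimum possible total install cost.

This is a weighted set-cover instance.
The greedy cost-per-new-target heuristic would pick Z and X for 21, but a cheaper cover exists.
Choose Q and B: together they cover T7, T4, T6, T3 — every target.
Total install cost: 6 + 14 = 20.
No cover costs less than 20.

20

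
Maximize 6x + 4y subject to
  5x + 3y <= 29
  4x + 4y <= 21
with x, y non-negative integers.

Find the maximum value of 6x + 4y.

30

Relaxing integrality, the LP optimum is 31.50 at (x,y) = (5.25, 0), which is not an integer point.
(x,y)=(5,0): 5·5+3·0=25≤29, 4·5+4·0=20≤21, objective 30.
(x,y)=(4,1): 5·4+3·1=23≤29, 4·4+4·1=20≤21, objective 28.
(x,y)=(4,0): 5·4+3·0=20≤29, 4·4+4·0=16≤21, objective 24.
No feasible integer point exceeds 30.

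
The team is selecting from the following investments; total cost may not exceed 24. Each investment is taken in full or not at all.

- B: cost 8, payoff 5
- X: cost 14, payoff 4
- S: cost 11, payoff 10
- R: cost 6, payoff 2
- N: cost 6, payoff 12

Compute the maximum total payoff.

24

Allowing fractional choices, the relaxed optimum would be about 26.4, but investments are indivisible.
S + N: cost 11 + 6 = 17 ≤ 24, payoff 10 + 12 = 22.
B + R + N: cost 8 + 6 + 6 = 20 ≤ 24, payoff 5 + 2 + 12 = 19.
S + R + N: cost 11 + 6 + 6 = 23 ≤ 24, payoff 10 + 2 + 12 = 24.
Best is S, R, and N with total payoff 24.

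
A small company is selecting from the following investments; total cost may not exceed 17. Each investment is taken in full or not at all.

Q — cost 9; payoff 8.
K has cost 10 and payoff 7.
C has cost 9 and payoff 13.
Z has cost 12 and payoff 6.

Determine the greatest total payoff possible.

Take C: cost 9 ≤ 17, payoff 13.
No other feasible combination does better.

13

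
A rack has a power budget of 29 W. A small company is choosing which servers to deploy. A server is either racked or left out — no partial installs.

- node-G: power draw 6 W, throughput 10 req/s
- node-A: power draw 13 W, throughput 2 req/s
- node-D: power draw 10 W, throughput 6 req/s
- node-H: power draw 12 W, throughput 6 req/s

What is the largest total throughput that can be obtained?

Allowing fractional choices, the relaxed optimum would be about 22.2, but servers are indivisible.
node-G + node-D: power draw 6 + 10 = 16 ≤ 29, throughput 10 + 6 = 16.
node-G + node-D + node-H: power draw 6 + 10 + 12 = 28 ≤ 29, throughput 10 + 6 + 6 = 22.
node-G + node-A + node-D: power draw 6 + 13 + 10 = 29 ≤ 29, throughput 10 + 2 + 6 = 18.
Best is node-G, node-D, and node-H with total throughput 22.

22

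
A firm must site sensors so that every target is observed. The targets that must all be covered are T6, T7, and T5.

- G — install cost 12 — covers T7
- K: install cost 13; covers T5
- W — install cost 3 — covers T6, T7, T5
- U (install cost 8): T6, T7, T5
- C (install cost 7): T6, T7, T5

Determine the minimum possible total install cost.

W alone covers T6, T7, T5 — every target.
Total install cost: 3.

3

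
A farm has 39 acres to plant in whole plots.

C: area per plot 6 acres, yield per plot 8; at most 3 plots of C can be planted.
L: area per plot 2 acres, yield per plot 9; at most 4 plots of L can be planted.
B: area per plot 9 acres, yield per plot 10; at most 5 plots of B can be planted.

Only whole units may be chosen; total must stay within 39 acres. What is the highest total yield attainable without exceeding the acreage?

This is a bounded integer knapsack.
L has the best ratio (9/2); taking only L gives at most 4×9 = 36 (stopped by the supply cap of 4).
Mixing does better — 2×C, 4×L, and 2×B: area 38 ≤ 39, yield 2·8 + 4·9 + 2·10 = 72.

72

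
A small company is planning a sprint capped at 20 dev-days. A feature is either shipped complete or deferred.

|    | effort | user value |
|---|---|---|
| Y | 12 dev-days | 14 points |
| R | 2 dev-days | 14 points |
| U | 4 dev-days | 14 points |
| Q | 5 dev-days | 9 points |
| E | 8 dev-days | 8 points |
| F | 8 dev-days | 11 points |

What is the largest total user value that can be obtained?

48

Allowing fractional choices, the relaxed optimum would be about 49.2, but features are indivisible.
R + U + Q + E: effort 2 + 4 + 5 + 8 = 19 ≤ 20, user value 14 + 14 + 9 + 8 = 45.
R + U + Q + F: effort 2 + 4 + 5 + 8 = 19 ≤ 20, user value 14 + 14 + 9 + 11 = 48.
Y + R + U: effort 12 + 2 + 4 = 18 ≤ 20, user value 14 + 14 + 14 = 42.
Best is R, U, Q, and F with total user value 48.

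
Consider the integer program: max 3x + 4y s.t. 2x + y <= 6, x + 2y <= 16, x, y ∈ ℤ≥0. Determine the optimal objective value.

(x,y)=(0,6): 2·0+1·6=6≤6, 1·0+2·6=12≤16, objective 24.
(x,y)=(0,5): 2·0+1·5=5≤6, 1·0+2·5=10≤16, objective 20.
The best lattice point is (0,6), giving 24.

24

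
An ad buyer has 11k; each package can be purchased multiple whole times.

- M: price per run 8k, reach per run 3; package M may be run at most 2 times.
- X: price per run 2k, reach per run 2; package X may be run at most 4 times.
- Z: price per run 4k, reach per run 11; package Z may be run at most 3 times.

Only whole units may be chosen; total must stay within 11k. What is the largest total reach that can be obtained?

Take 1×X and 2×Z: price 10 ≤ 11, reach 1·2 + 2·11 = 24.
No other integer combination yields more.

24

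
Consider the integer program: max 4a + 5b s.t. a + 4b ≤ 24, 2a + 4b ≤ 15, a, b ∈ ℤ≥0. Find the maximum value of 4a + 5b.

Relaxing integrality, the LP optimum is 30.00 at (a,b) = (7.5, 0), which is not an integer point.
(a,b)=(7,0): 1·7+4·0=7≤24, 2·7+4·0=14≤15, objective 28.
(a,b)=(6,0): 1·6+4·0=6≤24, 2·6+4·0=12≤15, objective 24.
Maximum is 28 at (a,b)=(7,0).

28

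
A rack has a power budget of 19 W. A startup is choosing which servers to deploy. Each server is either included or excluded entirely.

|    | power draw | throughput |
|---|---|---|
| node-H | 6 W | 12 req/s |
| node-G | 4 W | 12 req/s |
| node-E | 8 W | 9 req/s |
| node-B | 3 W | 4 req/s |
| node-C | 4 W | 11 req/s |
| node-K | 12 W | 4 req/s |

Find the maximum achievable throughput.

Allowing fractional choices, the relaxed optimum would be about 41.2, but servers are indivisible.
node-G + node-E + node-B + node-C: power draw 4 + 8 + 3 + 4 = 19 ≤ 19, throughput 12 + 9 + 4 + 11 = 36.
node-H + node-G + node-C: power draw 6 + 4 + 4 = 14 ≤ 19, throughput 12 + 12 + 11 = 35.
node-H + node-G + node-B + node-C: power draw 6 + 4 + 3 + 4 = 17 ≤ 19, throughput 12 + 12 + 4 + 11 = 39.
Best is node-H, node-G, node-B, and node-C with total throughput 39.

39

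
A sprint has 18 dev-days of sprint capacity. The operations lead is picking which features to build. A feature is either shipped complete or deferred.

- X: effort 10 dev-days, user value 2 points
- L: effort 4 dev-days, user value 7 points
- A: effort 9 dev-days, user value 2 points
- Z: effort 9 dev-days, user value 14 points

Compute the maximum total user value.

Z: effort 9 ≤ 18, user value 14.
L + Z: effort 4 + 9 = 13 ≤ 18, user value 7 + 14 = 21.
A + Z: effort 9 + 9 = 18 ≤ 18, user value 2 + 14 = 16.
Best is L and Z with total user value 21.

21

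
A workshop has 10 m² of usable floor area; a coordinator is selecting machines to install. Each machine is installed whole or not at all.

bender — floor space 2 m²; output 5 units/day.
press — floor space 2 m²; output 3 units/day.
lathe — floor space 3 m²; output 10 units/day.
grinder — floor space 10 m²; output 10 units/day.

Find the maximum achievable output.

18

Treat it as a binary knapsack problem.
press + lathe: floor space 2 + 3 = 5 ≤ 10, output 3 + 10 = 13.
bender + press + lathe: floor space 2 + 2 + 3 = 7 ≤ 10, output 5 + 3 + 10 = 18.
bender + lathe: floor space 2 + 3 = 5 ≤ 10, output 5 + 10 = 15.
Best is bender, press, and lathe with total output 18.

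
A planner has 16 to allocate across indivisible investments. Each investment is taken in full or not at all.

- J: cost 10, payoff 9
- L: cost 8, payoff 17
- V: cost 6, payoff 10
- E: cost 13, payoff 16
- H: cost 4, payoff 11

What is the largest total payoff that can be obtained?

28

Take L and H: cost 8 + 4 = 12 ≤ 16, payoff 17 + 11 = 28.
No other feasible combination does better.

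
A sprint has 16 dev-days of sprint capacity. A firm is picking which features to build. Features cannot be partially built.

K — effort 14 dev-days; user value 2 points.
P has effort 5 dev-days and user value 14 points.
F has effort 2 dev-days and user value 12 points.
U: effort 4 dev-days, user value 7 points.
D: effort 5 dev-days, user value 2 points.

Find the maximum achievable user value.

35

This is an integer program with binary decision variables.
P + F + U + D: effort 5 + 2 + 4 + 5 = 16 ≤ 16, user value 14 + 12 + 7 + 2 = 35.
P + F + U: effort 5 + 2 + 4 = 11 ≤ 16, user value 14 + 12 + 7 = 33.
P + F + D: effort 5 + 2 + 5 = 12 ≤ 16, user value 14 + 12 + 2 = 28.
Best is P, F, U, and D with total user value 35.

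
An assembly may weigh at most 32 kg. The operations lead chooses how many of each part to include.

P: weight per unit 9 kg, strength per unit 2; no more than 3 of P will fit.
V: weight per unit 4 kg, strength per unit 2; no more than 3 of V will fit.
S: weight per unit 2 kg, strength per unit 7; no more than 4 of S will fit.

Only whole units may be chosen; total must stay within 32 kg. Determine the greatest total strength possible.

36

Take 1×P, 3×V, and 4×S: weight 29 ≤ 32, strength 1·2 + 3·2 + 4·7 = 36.
S has the best ratio (7/2) and is taken to its limit of 4; remaining capacity is filled optimally with the others.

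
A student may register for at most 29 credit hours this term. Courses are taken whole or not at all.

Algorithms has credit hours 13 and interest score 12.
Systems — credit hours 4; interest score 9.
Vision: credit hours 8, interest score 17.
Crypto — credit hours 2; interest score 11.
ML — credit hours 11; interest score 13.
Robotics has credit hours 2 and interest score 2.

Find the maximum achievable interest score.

52

Take Systems, Vision, Crypto, ML, and Robotics: credit hours 4 + 8 + 2 + 11 + 2 = 27 ≤ 29, interest score 9 + 17 + 11 + 13 + 2 = 52.
No other feasible combination does better.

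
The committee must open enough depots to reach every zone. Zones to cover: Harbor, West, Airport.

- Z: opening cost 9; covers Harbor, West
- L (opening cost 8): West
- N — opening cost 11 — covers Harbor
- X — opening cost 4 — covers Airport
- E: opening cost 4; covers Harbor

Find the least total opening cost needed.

13

The greedy cost-per-new-zone heuristic would pick X, E, and L for 16, but a cheaper cover exists.
Choose Z and X: together they cover Harbor, West, Airport — every zone.
Total opening cost: 9 + 4 = 13.
No cover costs less than 13.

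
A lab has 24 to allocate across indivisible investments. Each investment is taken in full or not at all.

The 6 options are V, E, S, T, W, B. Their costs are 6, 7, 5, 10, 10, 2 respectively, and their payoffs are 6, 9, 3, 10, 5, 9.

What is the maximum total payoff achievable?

V + S + T + B: cost 6 + 5 + 10 + 2 = 23 ≤ 24, payoff 6 + 3 + 10 + 9 = 28.
E + T + B: cost 7 + 10 + 2 = 19 ≤ 24, payoff 9 + 10 + 9 = 28.
E + S + T + B: cost 7 + 5 + 10 + 2 = 24 ≤ 24, payoff 9 + 3 + 10 + 9 = 31.
Best is E, S, T, and B with total payoff 31.

31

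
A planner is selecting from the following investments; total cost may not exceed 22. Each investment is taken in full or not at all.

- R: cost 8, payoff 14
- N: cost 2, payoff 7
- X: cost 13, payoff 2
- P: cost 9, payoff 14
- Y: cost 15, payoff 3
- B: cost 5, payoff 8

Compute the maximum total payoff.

Allowing fractional choices, the relaxed optimum would be about 39.9, but investments are indivisible.
R + N + B: cost 8 + 2 + 5 = 15 ≤ 22, payoff 14 + 7 + 8 = 29.
R + N + P: cost 8 + 2 + 9 = 19 ≤ 22, payoff 14 + 7 + 14 = 35.
R + P + B: cost 8 + 9 + 5 = 22 ≤ 22, payoff 14 + 14 + 8 = 36.
Best is R, P, and B with total payoff 36.

36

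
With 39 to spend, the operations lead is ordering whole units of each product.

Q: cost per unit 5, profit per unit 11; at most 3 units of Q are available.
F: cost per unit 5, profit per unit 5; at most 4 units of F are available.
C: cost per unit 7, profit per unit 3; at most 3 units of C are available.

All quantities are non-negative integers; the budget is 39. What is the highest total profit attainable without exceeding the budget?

This is a bounded integer knapsack.
Q has the best ratio (11/5); taking only Q gives at most 3×11 = 33 (stopped by the supply cap of 3).
Mixing does better — 3×Q and 4×F: cost 35 ≤ 39, profit 3·11 + 4·5 = 53.

53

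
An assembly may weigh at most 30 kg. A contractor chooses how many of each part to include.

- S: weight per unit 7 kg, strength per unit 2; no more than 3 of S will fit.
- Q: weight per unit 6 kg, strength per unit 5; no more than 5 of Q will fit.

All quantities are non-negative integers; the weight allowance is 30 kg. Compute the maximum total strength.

25

Take 5×Q: weight 30 ≤ 30, strength 5·5 = 25.
Q has the best ratio (5/6) and is taken to its limit of 5; remaining capacity is filled optimally with the others.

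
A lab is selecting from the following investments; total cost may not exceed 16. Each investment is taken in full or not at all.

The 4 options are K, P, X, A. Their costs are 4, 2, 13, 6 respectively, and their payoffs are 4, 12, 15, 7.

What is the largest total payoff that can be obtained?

27

Treat it as a binary knapsack problem.
Take P and X: cost 2 + 13 = 15 ≤ 16, payoff 12 + 15 = 27.
No other feasible combination does better.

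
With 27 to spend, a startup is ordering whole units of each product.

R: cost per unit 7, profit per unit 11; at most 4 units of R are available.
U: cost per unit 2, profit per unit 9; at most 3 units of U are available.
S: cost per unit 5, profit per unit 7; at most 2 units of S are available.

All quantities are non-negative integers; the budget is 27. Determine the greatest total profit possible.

60

3×R and 3×U: cost 27 ≤ 27, profit 3·11 + 3·9 = 60.
2×R, 3×U, and 1×S: cost 25 ≤ 27, profit 2·11 + 3·9 + 1·7 = 56.
Best is 60.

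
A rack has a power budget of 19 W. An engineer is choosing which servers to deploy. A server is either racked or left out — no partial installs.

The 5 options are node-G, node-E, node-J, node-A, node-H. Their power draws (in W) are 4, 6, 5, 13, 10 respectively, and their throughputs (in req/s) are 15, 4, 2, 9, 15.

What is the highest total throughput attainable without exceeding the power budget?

node-G + node-J + node-H: power draw 4 + 5 + 10 = 19 ≤ 19, throughput 15 + 2 + 15 = 32.
node-G + node-H: power draw 4 + 10 = 14 ≤ 19, throughput 15 + 15 = 30.
Best is node-G, node-J, and node-H with total throughput 32.

32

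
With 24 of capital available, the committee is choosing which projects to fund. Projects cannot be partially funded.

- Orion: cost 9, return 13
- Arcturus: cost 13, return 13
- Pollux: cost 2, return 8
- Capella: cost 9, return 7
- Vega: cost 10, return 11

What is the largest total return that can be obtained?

Allowing fractional choices, the relaxed optimum would be about 35.0, but projects are indivisible.
Orion + Pollux + Vega: cost 9 + 2 + 10 = 21 ≤ 24, return 13 + 8 + 11 = 32.
Orion + Arcturus + Pollux: cost 9 + 13 + 2 = 24 ≤ 24, return 13 + 13 + 8 = 34.
Best is Orion, Arcturus, and Pollux with total return 34.

34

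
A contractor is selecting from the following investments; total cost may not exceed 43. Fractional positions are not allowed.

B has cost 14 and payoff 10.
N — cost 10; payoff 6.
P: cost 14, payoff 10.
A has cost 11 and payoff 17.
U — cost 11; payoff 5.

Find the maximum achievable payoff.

This is an integer program with binary decision variables.
Take B, P, and A: cost 14 + 14 + 11 = 39 ≤ 43, payoff 10 + 10 + 17 = 37.
No other feasible combination does better.

37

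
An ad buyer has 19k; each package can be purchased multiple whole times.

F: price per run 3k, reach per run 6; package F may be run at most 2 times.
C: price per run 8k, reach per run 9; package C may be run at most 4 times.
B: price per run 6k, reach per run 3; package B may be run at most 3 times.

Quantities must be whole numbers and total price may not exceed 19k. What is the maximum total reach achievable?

24

This is a bounded integer knapsack.
F has the best ratio (6/3); taking only F gives at most 2×6 = 12 (stopped by the supply cap of 2).
Mixing does better — 1×F and 2×C: price 19 ≤ 19, reach 1·6 + 2·9 = 24.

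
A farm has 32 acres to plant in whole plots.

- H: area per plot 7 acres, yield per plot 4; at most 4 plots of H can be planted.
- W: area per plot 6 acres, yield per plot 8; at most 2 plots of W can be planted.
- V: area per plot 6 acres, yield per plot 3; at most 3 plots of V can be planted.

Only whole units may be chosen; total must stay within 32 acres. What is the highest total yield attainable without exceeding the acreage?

Take 2×H, 2×W, and 1×V: area 32 ≤ 32, yield 2·4 + 2·8 + 1·3 = 27.
W has the best ratio (8/6) and is taken to its limit of 2; remaining capacity is filled optimally with the others.

27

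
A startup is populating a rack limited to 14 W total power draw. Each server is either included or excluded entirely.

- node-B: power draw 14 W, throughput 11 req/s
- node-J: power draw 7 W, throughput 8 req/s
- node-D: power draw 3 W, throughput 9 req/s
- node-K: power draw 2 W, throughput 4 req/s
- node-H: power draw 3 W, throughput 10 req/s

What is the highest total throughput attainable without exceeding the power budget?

Allowing fractional choices, the relaxed optimum would be about 29.9, but servers are indivisible.
node-J + node-D + node-H: power draw 7 + 3 + 3 = 13 ≤ 14, throughput 8 + 9 + 10 = 27.
node-D + node-K + node-H: power draw 3 + 2 + 3 = 8 ≤ 14, throughput 9 + 4 + 10 = 23.
node-J + node-K + node-H: power draw 7 + 2 + 3 = 12 ≤ 14, throughput 8 + 4 + 10 = 22.
Best is node-J, node-D, and node-H with total throughput 27.

27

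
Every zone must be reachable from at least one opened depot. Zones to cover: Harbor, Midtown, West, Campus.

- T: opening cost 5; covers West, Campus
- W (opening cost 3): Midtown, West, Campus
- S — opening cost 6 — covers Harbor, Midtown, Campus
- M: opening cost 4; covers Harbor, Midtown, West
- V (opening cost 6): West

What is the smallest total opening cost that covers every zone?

7

Choose W and M: together they cover Harbor, Midtown, West, Campus — every zone.
Total opening cost: 3 + 4 = 7.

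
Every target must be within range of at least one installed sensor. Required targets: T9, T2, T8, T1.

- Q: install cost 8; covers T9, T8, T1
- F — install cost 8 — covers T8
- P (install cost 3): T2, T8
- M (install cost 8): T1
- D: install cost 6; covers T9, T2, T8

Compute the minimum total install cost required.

Choose Q and P: together they cover T9, T2, T8, T1 — every target.
Total install cost: 8 + 3 = 11.
No cover costs less than 11.

11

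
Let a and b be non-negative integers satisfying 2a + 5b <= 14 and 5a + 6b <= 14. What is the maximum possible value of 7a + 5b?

Relaxing integrality, the LP optimum is 19.60 at (a,b) = (2.8, 0), which is not an integer point.
(a,b)=(2,0): 2·2+5·0=4≤14, 5·2+6·0=10≤14, objective 14.
(a,b)=(1,1): 2·1+5·1=7≤14, 5·1+6·1=11≤14, objective 12.
(a,b)=(1,0): 2·1+5·0=2≤14, 5·1+6·0=5≤14, objective 7.
The best lattice point is (2,0), giving 14.

14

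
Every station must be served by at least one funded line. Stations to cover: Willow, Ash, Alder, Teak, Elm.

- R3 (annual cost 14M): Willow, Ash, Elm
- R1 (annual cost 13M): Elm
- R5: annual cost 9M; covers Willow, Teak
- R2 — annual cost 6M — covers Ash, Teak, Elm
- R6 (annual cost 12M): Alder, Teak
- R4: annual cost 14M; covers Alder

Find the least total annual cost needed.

This is an integer covering problem.
The greedy cost-per-new-station heuristic would pick R2, R5, and R6 for 27, but a cheaper cover exists.
Choose R3 and R6: together they cover Willow, Ash, Alder, Teak, Elm — every station.
Total annual cost: 14 + 12 = 26.
No cover costs less than 26.

26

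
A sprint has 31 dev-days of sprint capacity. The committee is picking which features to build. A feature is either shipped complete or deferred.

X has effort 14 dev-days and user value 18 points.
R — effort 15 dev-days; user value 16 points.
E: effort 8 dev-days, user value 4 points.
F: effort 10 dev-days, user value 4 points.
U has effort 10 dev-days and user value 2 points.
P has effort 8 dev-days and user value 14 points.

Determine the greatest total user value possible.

36

Treat it as a binary knapsack problem.
Allowing fractional choices, the relaxed optimum would be about 41.6, but features are indivisible.
X + E + P: effort 14 + 8 + 8 = 30 ≤ 31, user value 18 + 4 + 14 = 36.
X + R: effort 14 + 15 = 29 ≤ 31, user value 18 + 16 = 34.
Best is X, E, and P with total user value 36.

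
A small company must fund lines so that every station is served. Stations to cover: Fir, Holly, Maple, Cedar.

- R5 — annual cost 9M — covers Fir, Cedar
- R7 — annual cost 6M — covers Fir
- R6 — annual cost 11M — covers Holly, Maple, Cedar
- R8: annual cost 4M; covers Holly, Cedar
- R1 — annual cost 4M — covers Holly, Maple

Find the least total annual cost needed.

This is an integer covering problem.
The greedy cost-per-new-station heuristic would pick R8, R1, and R7 for 14, but a cheaper cover exists.
Choose R5 and R1: together they cover Fir, Holly, Maple, Cedar — every station.
Total annual cost: 9 + 4 = 13.
No cover costs less than 13.

13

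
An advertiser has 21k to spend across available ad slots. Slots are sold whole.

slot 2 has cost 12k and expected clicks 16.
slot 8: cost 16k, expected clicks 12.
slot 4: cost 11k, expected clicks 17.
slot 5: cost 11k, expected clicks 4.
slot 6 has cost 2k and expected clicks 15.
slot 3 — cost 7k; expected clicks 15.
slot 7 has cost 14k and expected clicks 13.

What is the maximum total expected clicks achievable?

slot 2 + slot 6 + slot 3: cost 12 + 2 + 7 = 21 ≤ 21, expected clicks 16 + 15 + 15 = 46.
slot 4 + slot 6 + slot 3: cost 11 + 2 + 7 = 20 ≤ 21, expected clicks 17 + 15 + 15 = 47.
Best is slot 4, slot 6, and slot 3 with total expected clicks 47.

47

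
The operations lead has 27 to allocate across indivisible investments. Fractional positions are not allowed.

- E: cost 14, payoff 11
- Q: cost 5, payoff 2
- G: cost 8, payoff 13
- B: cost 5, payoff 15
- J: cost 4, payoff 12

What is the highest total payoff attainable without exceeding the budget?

This is a 0-1 knapsack instance.
Allowing fractional choices, the relaxed optimum would be about 47.9, but investments are indivisible.
G + B + J: cost 8 + 5 + 4 = 17 ≤ 27, payoff 13 + 15 + 12 = 40.
Q + G + B + J: cost 5 + 8 + 5 + 4 = 22 ≤ 27, payoff 2 + 13 + 15 + 12 = 42.
Best is Q, G, B, and J with total payoff 42.

42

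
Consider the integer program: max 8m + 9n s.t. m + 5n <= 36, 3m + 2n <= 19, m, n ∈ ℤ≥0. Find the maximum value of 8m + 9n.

71

(m,n)=(1,7) is feasible, giving 71.
(m,n)=(2,6) is feasible, giving 70.
Maximum is 71 at (m,n)=(1,7).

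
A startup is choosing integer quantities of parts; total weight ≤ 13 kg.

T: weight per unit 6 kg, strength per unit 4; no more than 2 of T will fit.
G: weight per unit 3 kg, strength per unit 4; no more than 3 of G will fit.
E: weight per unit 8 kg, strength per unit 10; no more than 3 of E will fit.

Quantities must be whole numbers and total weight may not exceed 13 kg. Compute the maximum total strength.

14

G has the best ratio (4/3); taking only G gives at most 3×4 = 12 (stopped by the supply cap of 3).
Mixing does better — 1×G and 1×E: weight 11 ≤ 13, strength 1·4 + 1·10 = 14.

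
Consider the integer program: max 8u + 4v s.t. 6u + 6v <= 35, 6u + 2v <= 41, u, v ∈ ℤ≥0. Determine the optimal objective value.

40

(u,v)=(5,0): 6·5+6·0=30≤35, 6·5+2·0=30≤41, objective 40.
(u,v)=(4,1): 6·4+6·1=30≤35, 6·4+2·1=26≤41, objective 36.
(u,v)=(4,0): 6·4+6·0=24≤35, 6·4+2·0=24≤41, objective 32.
The best lattice point is (5,0), giving 40.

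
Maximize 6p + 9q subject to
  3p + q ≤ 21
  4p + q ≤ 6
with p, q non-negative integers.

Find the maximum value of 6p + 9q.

(p,q)=(0,6): 3·0+1·6=6≤21, 4·0+1·6=6≤6, objective 54.
(p,q)=(0,5): 3·0+1·5=5≤21, 4·0+1·5=5≤6, objective 45.
The best lattice point is (0,6), giving 54.

54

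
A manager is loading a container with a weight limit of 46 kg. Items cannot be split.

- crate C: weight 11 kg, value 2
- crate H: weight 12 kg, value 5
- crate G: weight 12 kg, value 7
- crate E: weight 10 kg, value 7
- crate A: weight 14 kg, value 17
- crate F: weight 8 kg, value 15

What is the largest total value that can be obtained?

46

Take crate G, crate E, crate A, and crate F: weight 12 + 10 + 14 + 8 = 44 ≤ 46, value 7 + 7 + 17 + 15 = 46.
No other feasible combination does better.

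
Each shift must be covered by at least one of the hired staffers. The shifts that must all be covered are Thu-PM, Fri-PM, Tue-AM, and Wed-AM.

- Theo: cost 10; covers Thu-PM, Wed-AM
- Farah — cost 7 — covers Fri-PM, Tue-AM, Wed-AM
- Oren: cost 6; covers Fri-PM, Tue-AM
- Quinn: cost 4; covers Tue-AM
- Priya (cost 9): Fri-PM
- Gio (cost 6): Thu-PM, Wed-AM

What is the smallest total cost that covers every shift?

12

The greedy cost-per-new-shift heuristic would pick Farah and Gio for 13, but a cheaper cover exists.
Choose Oren and Gio: together they cover Thu-PM, Fri-PM, Tue-AM, Wed-AM — every shift.
Total cost: 6 + 6 = 12.
No cover costs less than 12.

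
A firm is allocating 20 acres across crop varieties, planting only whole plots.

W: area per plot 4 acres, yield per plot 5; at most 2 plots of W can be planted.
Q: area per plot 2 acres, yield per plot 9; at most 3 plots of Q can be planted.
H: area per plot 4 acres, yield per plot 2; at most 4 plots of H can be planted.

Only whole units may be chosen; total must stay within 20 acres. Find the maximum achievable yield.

39

Take 2×W, 3×Q, and 1×H: area 18 ≤ 20, yield 2·5 + 3·9 + 1·2 = 39.
Q has the best ratio (9/2) and is taken to its limit of 3; remaining capacity is filled optimally with the others.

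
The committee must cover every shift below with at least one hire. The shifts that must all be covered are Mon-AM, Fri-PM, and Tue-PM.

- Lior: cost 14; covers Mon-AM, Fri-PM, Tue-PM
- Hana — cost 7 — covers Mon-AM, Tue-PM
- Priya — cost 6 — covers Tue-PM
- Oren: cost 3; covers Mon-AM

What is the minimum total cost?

The greedy cost-per-new-shift heuristic would pick Oren, Priya, and Lior for 23, but a cheaper cover exists.
Lior alone covers Mon-AM, Fri-PM, Tue-PM — every shift.
Total cost: 14.
No cover costs less than 14.

14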